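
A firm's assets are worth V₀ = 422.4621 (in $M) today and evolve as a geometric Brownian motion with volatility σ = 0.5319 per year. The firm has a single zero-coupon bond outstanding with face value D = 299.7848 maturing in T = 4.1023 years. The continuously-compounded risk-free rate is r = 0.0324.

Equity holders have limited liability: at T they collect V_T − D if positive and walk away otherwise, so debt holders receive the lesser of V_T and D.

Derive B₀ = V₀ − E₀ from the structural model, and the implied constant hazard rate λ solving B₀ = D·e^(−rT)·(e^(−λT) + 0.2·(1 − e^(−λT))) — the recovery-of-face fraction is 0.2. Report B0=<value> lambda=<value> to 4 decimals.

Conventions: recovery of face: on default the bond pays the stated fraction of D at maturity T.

B0=190.1533 lambda=0.1029

Equity is a call on the firm's assets struck at D = 299.7848:
d₁ = [ln(V₀/D) + (r + σ²/2)T] / (σ√T)
   = [ln(422.4621/299.7848) + (0.0324 + 0.5·0.5319²)·4.1023] / (0.5319·√4.1023)
   = [0.343035 + 0.713221] / 1.077317 = 0.980450
d₂ = d₁ − σ√T = 0.980450 − 1.077317 = -0.096868
N(d₁) = 0.836568,  N(d₂) = 0.461416,  e^(−rT) = 0.875540
E₀ = V₀·N(d₁) − D·e^(−rT)·N(d₂)
   = 422.4621·0.836568 − 299.7848·0.875540·0.461416 = 232.308810
B₀ = V₀ − E₀ = 422.4621 − 232.308810 = 190.153290
e^(−λT) = (B₀·e^(rT)/D − 0.2)/(1 − 0.2) = (190.1533·1.142152/299.7848 − 0.2)/0.8 = 0.65558311
λ = −ln(0.65558311)/4.1023 = 0.102925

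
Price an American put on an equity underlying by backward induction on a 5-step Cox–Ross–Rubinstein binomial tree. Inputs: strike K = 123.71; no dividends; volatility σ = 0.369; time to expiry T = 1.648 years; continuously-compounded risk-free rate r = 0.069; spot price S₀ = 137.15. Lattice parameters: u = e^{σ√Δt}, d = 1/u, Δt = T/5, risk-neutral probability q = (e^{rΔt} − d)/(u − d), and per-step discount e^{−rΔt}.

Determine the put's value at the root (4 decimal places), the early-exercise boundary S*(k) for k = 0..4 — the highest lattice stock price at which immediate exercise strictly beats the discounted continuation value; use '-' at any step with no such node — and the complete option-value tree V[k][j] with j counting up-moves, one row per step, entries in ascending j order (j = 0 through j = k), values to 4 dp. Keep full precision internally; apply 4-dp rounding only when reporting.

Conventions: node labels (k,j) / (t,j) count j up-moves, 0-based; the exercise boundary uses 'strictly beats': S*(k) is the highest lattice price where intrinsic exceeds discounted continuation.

price = 13.8324
boundary = - - - 72.6416 89.7819
tree:
13.8324
22.2310 6.1065
34.5000 11.0375 1.4779
51.0684 19.5895 3.0305 0.0000
64.9365 33.9281 6.2144 0.0000 0.0000
76.1569 51.0684 12.7434 0.0000 0.0000 0.0000

params: Δt=0.32960 u=1.23596 d=0.80909 q=0.50112 e^(-rΔt)=0.97751
t_5 payoffs: 76.1569 51.0684 12.7434 0.0000 0.0000 0.0000
t_4: node(4,0) S=58.7735 payoff=64.9365 vs cont=62.1547 → 64.9365 [stop]  node(4,1) S=89.7819 payoff=33.9281 vs cont=31.1464 → 33.9281 [stop]  node(4,2) S=137.1500 payoff=0.0000 vs cont=6.2144 → 6.2144 [wait]  node(4,3) S=209.5090 payoff=0.0000 vs cont=0.0000 → 0.0000 [wait]  node(4,4) S=320.0440 payoff=0.0000 vs cont=0.0000 → 0.0000 [wait]  ⇒ S*(4)=89.7819
t_3: node(3,0) S=72.6416 payoff=51.0684 vs cont=48.2867 → 51.0684 [stop]  node(3,1) S=110.9666 payoff=12.7434 vs cont=19.5895 → 19.5895 [wait]  node(3,2) S=169.5116 payoff=0.0000 vs cont=3.0305 → 3.0305 [wait]  node(3,3) S=258.9442 payoff=0.0000 vs cont=0.0000 → 0.0000 [wait]  ⇒ S*(3)=72.6416
t_2: node(2,0) S=89.7819 payoff=33.9281 vs cont=34.5000 → 34.5000 [wait]  node(2,1) S=137.1500 payoff=0.0000 vs cont=11.0375 → 11.0375 [wait]  node(2,2) S=209.5090 payoff=0.0000 vs cont=1.4779 → 1.4779 [wait]  ⇒ S*(2)=-
t_1: node(1,0) S=110.9666 payoff=12.7434 vs cont=22.2310 → 22.2310 [wait]  node(1,1) S=169.5116 payoff=0.0000 vs cont=6.1065 → 6.1065 [wait]  ⇒ S*(1)=-
t_0: node(0,0) S=137.1500 payoff=0.0000 vs cont=13.8324 → 13.8324 [wait]  ⇒ S*(0)=-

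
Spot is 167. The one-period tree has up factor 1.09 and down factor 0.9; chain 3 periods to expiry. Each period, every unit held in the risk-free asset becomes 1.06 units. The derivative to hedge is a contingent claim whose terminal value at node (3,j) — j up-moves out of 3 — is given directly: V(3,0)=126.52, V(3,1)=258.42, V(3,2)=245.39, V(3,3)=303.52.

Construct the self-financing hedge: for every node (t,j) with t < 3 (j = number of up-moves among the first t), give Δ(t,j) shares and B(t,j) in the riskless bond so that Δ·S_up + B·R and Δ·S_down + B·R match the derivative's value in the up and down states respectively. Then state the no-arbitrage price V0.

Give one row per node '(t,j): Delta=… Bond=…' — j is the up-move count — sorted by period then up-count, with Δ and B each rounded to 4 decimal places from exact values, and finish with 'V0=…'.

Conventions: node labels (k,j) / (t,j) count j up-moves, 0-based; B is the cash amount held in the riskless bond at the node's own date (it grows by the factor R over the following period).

Risk-neutral probability p* = (R−d)/(u−d) = (1.06−0.9)/(1.09−0.9) = 0.8421.
At maturity the claim pays: V(3,0)=126.5200, V(3,1)=258.4200, V(3,2)=245.3900, V(3,3)=303.5200
  t=2,j=0: stock 135.2700 → up 147.4443 (V=258.4200), down 121.7430 (V=126.5200). Price 224.1450; hedge Δ=5.1320, bond B=-470.0655.
  t=2,j=1: stock 163.8270 → up 178.5714 (V=245.3900), down 147.4443 (V=258.4200). Price 233.4409; hedge Δ=-0.4186, bond B=302.0199.
  t=2,j=2: stock 198.4127 → up 216.2698 (V=303.5200), down 178.5714 (V=245.3900). Price 277.6807; hedge Δ=1.5420, bond B=-28.2666.
  t=1,j=0: stock 150.3000 → up 163.8270 (V=233.4409), down 135.2700 (V=224.1450). Price 218.8426; hedge Δ=0.3255, bond B=169.9166.
  t=1,j=1: stock 182.0300 → up 198.4127 (V=277.6807), down 163.8270 (V=233.4409). Price 255.3731; hedge Δ=1.2791, bond B=22.5319.
  t=0,j=0: stock 167.0000 → up 182.0300 (V=255.3731), down 150.3000 (V=218.8426). Price 235.4765; hedge Δ=1.1513, bond B=43.2106.
Sanity check at the root: Δ(0,0)·S0 + B(0,0) reproduces V0 = 235.4765.

(0,0): Delta=1.1513 Bond=43.2106
(1,0): Delta=0.3255 Bond=169.9166
(1,1): Delta=1.2791 Bond=22.5319
(2,0): Delta=5.1320 Bond=-470.0655
(2,1): Delta=-0.4186 Bond=302.0199
(2,2): Delta=1.5420 Bond=-28.2666
V0=235.4765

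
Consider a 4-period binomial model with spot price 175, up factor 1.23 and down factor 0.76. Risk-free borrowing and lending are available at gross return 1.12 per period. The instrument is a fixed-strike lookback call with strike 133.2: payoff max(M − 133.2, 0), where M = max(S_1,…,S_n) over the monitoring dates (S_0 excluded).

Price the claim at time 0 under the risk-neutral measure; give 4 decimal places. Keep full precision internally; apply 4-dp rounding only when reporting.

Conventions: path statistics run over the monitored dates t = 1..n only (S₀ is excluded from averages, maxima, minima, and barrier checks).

With p* = (R−d)/(u−d) = 0.7660, sum probability × payoff across the paths and divide by R^4.
Enumerate all 2^4 = 16 price paths (U = up ×1.23, D = down ×0.76); each path with k up-moves has probability p*^k·(1−p*)^(4−k).
DDDD: M=133.0000, payoff=0.0000, prob=0.003000
UDDD: M=215.2500, payoff=82.0500, prob=0.009819
DUDD: M=163.5900, payoff=30.3900, prob=0.009819
UUDD: M=264.7575, payoff=131.5575, prob=0.032137
DDUD: M=133.0000, payoff=0.0000, prob=0.009819
UDUD: M=215.2500, payoff=82.0500, prob=0.032137
DUUD: M=201.2157, payoff=68.0157, prob=0.032137
UUUD: M=325.6517, payoff=192.4517, prob=0.105174
DDDU: M=133.0000, payoff=0.0000, prob=0.009819
UDDU: M=215.2500, payoff=82.0500, prob=0.032137
DUDU: M=163.5900, payoff=30.3900, prob=0.032137
UUDU: M=264.7575, payoff=131.5575, prob=0.105174
DDUU: M=152.9239, payoff=19.7239, prob=0.032137
UDUU: M=247.4953, payoff=114.2953, prob=0.105174
DUUU: M=247.4953, payoff=114.2953, prob=0.105174
UUUU: M=400.5516, payoff=267.3516, prob=0.344206
Price = Σ prob·payoff / R^4 = 164.545031 / 1.573519 = 104.5713

price = 104.5713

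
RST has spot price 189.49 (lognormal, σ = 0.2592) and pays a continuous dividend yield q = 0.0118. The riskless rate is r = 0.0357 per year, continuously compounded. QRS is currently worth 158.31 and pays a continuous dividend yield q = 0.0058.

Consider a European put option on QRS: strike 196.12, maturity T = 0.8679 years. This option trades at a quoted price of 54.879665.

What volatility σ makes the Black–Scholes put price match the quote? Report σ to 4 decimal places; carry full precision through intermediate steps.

sigma = 0.5695

At σ = 0.5695 the Black–Scholes value reproduces the quote:
σ√T = 0.5695·√0.8679 = 0.530553
d₁ = (ln(S/K) + (r−q+σ²/2)T) / (σ√T) = (ln(158.31/196.12) + (0.0357−0.0058+0.5695²/2)·0.8679) / 0.530553 = (-0.214172 + 0.166693) / 0.530553 = -0.089488
d₂ = d₁ − σ√T = -0.089488 − 0.530553 = -0.620041
e^{−rT} = 0.969491
e^{−qT} = 0.994979
N(−d₁) = 0.535653,  N(−d₂) = 0.732385
V = K·e^{−rT}·N(−d₂) − S·e^{−qT}·N(−d₁) = 139.253111 − 84.373446 = 54.879665 (the observed quote) — the price is monotone increasing in volatility, hence this σ is the only solution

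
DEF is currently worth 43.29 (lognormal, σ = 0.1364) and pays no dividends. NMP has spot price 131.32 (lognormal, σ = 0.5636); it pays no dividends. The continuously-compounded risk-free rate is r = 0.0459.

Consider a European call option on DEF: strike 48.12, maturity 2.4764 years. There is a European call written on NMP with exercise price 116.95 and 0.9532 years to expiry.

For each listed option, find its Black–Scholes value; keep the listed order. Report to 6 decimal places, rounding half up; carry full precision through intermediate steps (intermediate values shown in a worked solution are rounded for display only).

[DEF call K=48.12]
σ√T = 0.1364·√2.4764 = 0.214647
d₁ = (ln(S/K) + (r+σ²/2)T) / (σ√T) = (ln(43.29/48.12) + (0.0459+0.1364²/2)·2.4764) / 0.214647 = (-0.105776 + 0.136703) / 0.214647 = 0.144084
d₂ = d₁ − σ√T = 0.144084 − 0.214647 = -0.070563
e^{−rT} = 0.892555
N(d₁) = 0.557283,  N(d₂) = 0.471873
price = S·N(d₁) − K·e^{−rT}·N(d₂) = 24.124778 − 20.266824 = 3.857954
[NMP call K=116.95]
σ√T = 0.5636·√0.9532 = 0.550254
d₁ = (ln(S/K) + (r+σ²/2)T) / (σ√T) = (ln(131.32/116.95) + (0.0459+0.5636²/2)·0.9532) / 0.550254 = (0.115891 + 0.195141) / 0.550254 = 0.565252
d₂ = d₁ − σ√T = 0.565252 − 0.550254 = 0.014998
e^{−rT} = 0.957191
N(d₁) = 0.714049,  N(d₂) = 0.505983
price = S·N(d₁) − K·e^{−rT}·N(d₂) = 93.768894 − 56.641554 = 37.127339

price(DEF call K=48.12) = 3.857954
price(NMP call K=116.95) = 37.127339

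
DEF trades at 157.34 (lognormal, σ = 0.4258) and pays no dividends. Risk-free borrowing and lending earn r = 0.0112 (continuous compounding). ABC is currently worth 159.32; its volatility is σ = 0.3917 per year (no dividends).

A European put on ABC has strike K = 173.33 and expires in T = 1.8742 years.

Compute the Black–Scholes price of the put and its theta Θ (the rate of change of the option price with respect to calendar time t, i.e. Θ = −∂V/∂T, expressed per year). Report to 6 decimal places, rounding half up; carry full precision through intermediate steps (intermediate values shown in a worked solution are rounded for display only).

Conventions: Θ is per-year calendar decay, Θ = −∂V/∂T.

σ√T = 0.3917·√1.8742 = 0.536243
d₁ = (ln(S/K) + (r+σ²/2)T) / (σ√T) = (ln(159.32/173.33) + (0.0112+0.3917²/2)·1.8742) / 0.536243 = (-0.084283 + 0.164769) / 0.536243 = 0.150094
d₂ = d₁ − σ√T = 0.150094 − 0.536243 = -0.386149
e^{−rT} = 0.979228
N(−d₁) = 0.440345,  N(−d₂) = 0.650307
Put price V = K·e^{−rT}·N(−d₂) − S·N(−d₁) = 110.376290 − 70.155816 = 40.220474
φ(d₁) = (1/√(2π))·e^{−d₁²/2} = 0.394474
Θ = −S·φ(d₁)·σ/(2√T) + r·K·e^{−rT}·N(−d₂) = −8.990918 + 1.236214 = -7.754704

price = 40.220474
Θ = -7.754704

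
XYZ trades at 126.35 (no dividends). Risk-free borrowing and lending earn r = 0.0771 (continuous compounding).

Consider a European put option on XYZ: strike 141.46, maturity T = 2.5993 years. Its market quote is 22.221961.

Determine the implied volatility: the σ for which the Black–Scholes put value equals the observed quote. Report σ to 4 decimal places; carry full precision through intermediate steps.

At σ = 0.3541 the Black–Scholes value reproduces the quote:
σ√T = 0.3541·√2.5993 = 0.570892
d₁ = (ln(S/K) + (r+σ²/2)T) / (σ√T) = (ln(126.35/141.46) + (0.0771+0.3541²/2)·2.5993) / 0.570892 = (-0.112961 + 0.363365) / 0.570892 = 0.438618
d₂ = d₁ − σ√T = 0.438618 − 0.570892 = -0.132274
e^{−rT} = 0.818398
N(−d₁) = 0.330469,  N(−d₂) = 0.552616
V = K·e^{−rT}·N(−d₂) − S·N(−d₁) = 63.976723 − 41.754762 = 22.221961 (the quoted price), and the Black–Scholes price is strictly increasing in σ, so σ is unique

sigma = 0.3541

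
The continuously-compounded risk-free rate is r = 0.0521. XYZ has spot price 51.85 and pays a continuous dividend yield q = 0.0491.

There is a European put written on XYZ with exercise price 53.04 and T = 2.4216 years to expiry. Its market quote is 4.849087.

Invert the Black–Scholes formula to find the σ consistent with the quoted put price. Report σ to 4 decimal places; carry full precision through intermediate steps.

sigma = 0.1560

At σ = 0.1560 the Black–Scholes value reproduces the quote:
σ√T = 0.156·√2.4216 = 0.242759
d₁ = (ln(S/K) + (r−q+σ²/2)T) / (σ√T) = (ln(51.85/53.04) + (0.0521−0.0491+0.156²/2)·2.4216) / 0.242759 = (-0.022691 + 0.036731) / 0.242759 = 0.057833
d₂ = d₁ − σ√T = 0.057833 − 0.242759 = -0.184927
e^{−rT} = 0.881469
e^{−qT} = 0.887896
N(−d₁) = 0.476941,  N(−d₂) = 0.573357
V = K·e^{−rT}·N(−d₂) − S·e^{−qT}·N(−d₁) = 26.806214 − 21.957127 = 4.849087 (matching the quote); vega is positive throughout, so no other σ reproduces this price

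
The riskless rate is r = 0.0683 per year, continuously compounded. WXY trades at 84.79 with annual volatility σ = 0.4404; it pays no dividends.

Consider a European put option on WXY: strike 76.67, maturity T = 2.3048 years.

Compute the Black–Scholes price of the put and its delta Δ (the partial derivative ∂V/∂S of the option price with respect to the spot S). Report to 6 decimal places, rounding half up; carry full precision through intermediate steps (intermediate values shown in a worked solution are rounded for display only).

σ√T = 0.4404·√2.3048 = 0.668596
d₁ = (ln(S/K) + (r+σ²/2)T) / (σ√T) = (ln(84.79/76.67) + (0.0683+0.4404²/2)·2.3048) / 0.668596 = (0.100667 + 0.380928) / 0.668596 = 0.720308
d₂ = d₁ − σ√T = 0.720308 − 0.668596 = 0.051712
e^{−rT} = 0.854347
N(−d₁) = 0.235668,  N(−d₂) = 0.479379
Put price V = K·e^{−rT}·N(−d₂) − S·N(−d₁) = 31.400664 − 19.982256 = 11.418408
Δ = −N(−d₁) = -0.235668

price = 11.418408
Δ = -0.235668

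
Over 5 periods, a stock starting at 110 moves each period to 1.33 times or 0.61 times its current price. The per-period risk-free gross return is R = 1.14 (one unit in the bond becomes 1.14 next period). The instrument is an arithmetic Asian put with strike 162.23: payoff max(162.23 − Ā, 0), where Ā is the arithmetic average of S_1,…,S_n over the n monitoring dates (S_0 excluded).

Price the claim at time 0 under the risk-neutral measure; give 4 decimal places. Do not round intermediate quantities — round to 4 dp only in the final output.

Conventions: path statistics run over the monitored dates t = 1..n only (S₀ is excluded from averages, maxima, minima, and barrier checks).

price = 15.6820

No-arbitrage gives p* = (R−d)/(u−d) = 0.7361: enumerate every path, weight its payoff by its p*-probability, and discount by R^5.
Enumerate all 2^5 = 32 price paths (U = up ×1.33, D = down ×0.61); each path with k up-moves has probability p*^k·(1−p*)^(5−k).
DDDDD: Ā=31.5040, payoff=130.7260, prob=0.001280
UDDDD: Ā=68.6890, payoff=93.5410, prob=0.003570
DUDDD: Ā=52.8490, payoff=109.3810, prob=0.003570
UUDDD: Ā=115.2282, payoff=47.0018, prob=0.009957
DDUDD: Ā=43.1866, payoff=119.0434, prob=0.003570
UDUDD: Ā=94.1610, payoff=68.0690, prob=0.009957
DUUDD: Ā=78.3210, payoff=83.9090, prob=0.009957
UUUDD: Ā=170.7654, payoff=0.0000, prob=0.027776
DDDUD: Ā=37.2925, payoff=124.9375, prob=0.003570
UDDUD: Ā=81.3100, payoff=80.9200, prob=0.009957
DUDUD: Ā=65.4700, payoff=96.7600, prob=0.009957
UUDUD: Ā=142.7460, payoff=19.4840, prob=0.027776
DDUUD: Ā=55.8076, payoff=106.4224, prob=0.009957
UDUUD: Ā=121.6788, payoff=40.5512, prob=0.027776
DUUUD: Ā=105.8388, payoff=56.3912, prob=0.027776
UUUUD: Ā=230.7632, payoff=0.0000, prob=0.077481
DDDDU: Ā=33.6972, payoff=128.5328, prob=0.003570
UDDDU: Ā=73.4709, payoff=88.7591, prob=0.009957
DUDDU: Ā=57.6309, payoff=104.5991, prob=0.009957
UUDDU: Ā=125.6542, payoff=36.5758, prob=0.027776
DDUDU: Ā=47.9685, payoff=114.2615, prob=0.009957
UDUDU: Ā=104.5870, payoff=57.6430, prob=0.027776
DUUDU: Ā=88.7470, payoff=73.4830, prob=0.027776
UUUDU: Ā=193.4975, payoff=0.0000, prob=0.077481
DDDUU: Ā=42.0744, payoff=120.1556, prob=0.009957
UDDUU: Ā=91.7360, payoff=70.4940, prob=0.027776
DUDUU: Ā=75.8960, payoff=86.3340, prob=0.027776
UUDUU: Ā=165.4781, payoff=0.0000, prob=0.077481
DDUUU: Ā=66.2336, payoff=95.9964, prob=0.027776
UDUUU: Ā=144.4109, payoff=17.8191, prob=0.077481
DUUUU: Ā=128.5709, payoff=33.6591, prob=0.077481
UUUUU: Ā=280.3267, payoff=0.0000, prob=0.216131
Price = Σ prob·payoff / R^5 = 30.194334 / 1.925415 = 15.6820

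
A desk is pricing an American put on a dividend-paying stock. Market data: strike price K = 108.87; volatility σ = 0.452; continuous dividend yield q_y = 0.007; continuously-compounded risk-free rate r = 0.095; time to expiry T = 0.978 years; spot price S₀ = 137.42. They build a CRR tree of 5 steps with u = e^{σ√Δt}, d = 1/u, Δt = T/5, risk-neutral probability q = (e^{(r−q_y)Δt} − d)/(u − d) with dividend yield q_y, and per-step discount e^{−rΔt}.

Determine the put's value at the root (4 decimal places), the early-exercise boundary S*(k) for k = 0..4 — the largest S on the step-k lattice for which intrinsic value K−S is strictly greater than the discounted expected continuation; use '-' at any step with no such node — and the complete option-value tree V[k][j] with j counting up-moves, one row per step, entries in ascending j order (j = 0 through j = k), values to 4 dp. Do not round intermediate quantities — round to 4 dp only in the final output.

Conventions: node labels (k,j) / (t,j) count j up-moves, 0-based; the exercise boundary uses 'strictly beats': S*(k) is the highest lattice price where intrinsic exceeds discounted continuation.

price = 7.1038
boundary = - - - 75.4393 92.1330
tree:
7.1038
12.2786 2.0590
20.6575 4.1399 0.0000
33.4307 8.3241 0.0000 0.0000
47.0997 16.7370 0.0000 0.0000 0.0000
58.2919 33.4307 0.0000 0.0000 0.0000 0.0000

Δt=0.19560  u=1.22129  d=0.81881  q=0.49333  discount=0.98159
step 5 (expiry): payoffs max(K−S,0) = 58.2919 33.4307 0.0000 0.0000 0.0000 0.0000
step 4: (k=4,j=0): S=61.7703, K−S=47.0997, hold=45.1798 ⇒ V=47.0997 exercise | (k=4,j=1): S=92.1330, K−S=16.7370, hold=16.6266 ⇒ V=16.7370 exercise | (k=4,j=2): S=137.4200, K−S=0.0000, hold=0.0000 ⇒ V=0.0000 continue | (k=4,j=3): S=204.9675, K−S=0.0000, hold=0.0000 ⇒ V=0.0000 continue | (k=4,j=4): S=305.7172, K−S=0.0000, hold=0.0000 ⇒ V=0.0000 continue  boundary S*=92.1330
step 3: (k=3,j=0): S=75.4393, K−S=33.4307, hold=31.5296 ⇒ V=33.4307 exercise | (k=3,j=1): S=112.5207, K−S=0.0000, hold=8.3241 ⇒ V=8.3241 continue | (k=3,j=2): S=167.8292, K−S=0.0000, hold=0.0000 ⇒ V=0.0000 continue | (k=3,j=3): S=250.3239, K−S=0.0000, hold=0.0000 ⇒ V=0.0000 continue  boundary S*=75.4393
step 2: (k=2,j=0): S=92.1330, K−S=16.7370, hold=20.6575 ⇒ V=20.6575 continue | (k=2,j=1): S=137.4200, K−S=0.0000, hold=4.1399 ⇒ V=4.1399 continue | (k=2,j=2): S=204.9675, K−S=0.0000, hold=0.0000 ⇒ V=0.0000 continue  boundary S*=-
step 1: (k=1,j=0): S=112.5207, K−S=0.0000, hold=12.2786 ⇒ V=12.2786 continue | (k=1,j=1): S=167.8292, K−S=0.0000, hold=2.0590 ⇒ V=2.0590 continue  boundary S*=-
step 0: (k=0,j=0): S=137.4200, K−S=0.0000, hold=7.1038 ⇒ V=7.1038 continue  boundary S*=-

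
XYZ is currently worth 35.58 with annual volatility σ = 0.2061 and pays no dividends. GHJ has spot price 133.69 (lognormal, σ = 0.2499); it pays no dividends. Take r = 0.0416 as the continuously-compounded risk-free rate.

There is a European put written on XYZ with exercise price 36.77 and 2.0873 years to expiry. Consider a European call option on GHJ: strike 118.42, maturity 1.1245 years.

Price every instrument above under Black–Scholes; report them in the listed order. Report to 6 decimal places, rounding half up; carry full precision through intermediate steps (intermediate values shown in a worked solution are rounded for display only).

price(XYZ put K=36.77) = 3.232954
price(GHJ call K=118.42) = 25.851911

[XYZ put K=36.77]
σ√T = 0.2061·√2.0873 = 0.297763
d₁ = (ln(S/K) + (r+σ²/2)T) / (σ√T) = (ln(35.58/36.77) + (0.0416+0.2061²/2)·2.0873) / 0.297763 = (-0.032899 + 0.131163) / 0.297763 = 0.330009
d₂ = d₁ − σ√T = 0.330009 − 0.297763 = 0.032246
e^{−rT} = 0.916831
N(−d₁) = 0.370697,  N(−d₂) = 0.487138
price = K·e^{−rT}·N(−d₂) − S·N(−d₁) = 16.422338 − 13.189384 = 3.232954
[GHJ call K=118.42]
σ√T = 0.2499·√1.1245 = 0.265000
d₁ = (ln(S/K) + (r+σ²/2)T) / (σ√T) = (ln(133.69/118.42) + (0.0416+0.2499²/2)·1.1245) / 0.265000 = (0.121286 + 0.081892) / 0.265000 = 0.766708
d₂ = d₁ − σ√T = 0.766708 − 0.265000 = 0.501708
e^{−rT} = 0.954298
N(d₁) = 0.778373,  N(d₂) = 0.692064
price = S·N(d₁) − K·e^{−rT}·N(d₂) = 104.060626 − 78.208714 = 25.851911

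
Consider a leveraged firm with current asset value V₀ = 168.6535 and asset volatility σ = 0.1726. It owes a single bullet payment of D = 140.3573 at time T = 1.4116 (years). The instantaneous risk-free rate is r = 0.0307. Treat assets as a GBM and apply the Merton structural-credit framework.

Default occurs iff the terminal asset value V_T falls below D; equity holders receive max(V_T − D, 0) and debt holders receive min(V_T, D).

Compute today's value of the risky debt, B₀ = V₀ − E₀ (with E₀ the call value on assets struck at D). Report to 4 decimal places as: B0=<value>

B0=132.3221

Apply the equity-as-call identities (strike 140.3573, horizon 1.4116 years):
d₁ = [ln(V₀/D) + (r + σ²/2)T] / (σ√T)
   = [ln(168.6535/140.3573) + (0.0307 + 0.5·0.1726²)·1.4116] / (0.1726·√1.4116)
   = [0.183655 + 0.064362] / 0.205067 = 1.209444
d₂ = d₁ − σ√T = 1.209444 − 0.205067 = 1.004376
N(d₁) = 0.886754,  N(d₂) = 0.842401,  e^(−rT) = 0.957589
E₀ = V₀·N(d₁) − D·e^(−rT)·N(d₂)
   = 168.6535·0.886754 − 140.3573·0.957589·0.842401 = 36.331450
B₀ = V₀ − E₀ = 168.6535 − 36.331450 = 132.322050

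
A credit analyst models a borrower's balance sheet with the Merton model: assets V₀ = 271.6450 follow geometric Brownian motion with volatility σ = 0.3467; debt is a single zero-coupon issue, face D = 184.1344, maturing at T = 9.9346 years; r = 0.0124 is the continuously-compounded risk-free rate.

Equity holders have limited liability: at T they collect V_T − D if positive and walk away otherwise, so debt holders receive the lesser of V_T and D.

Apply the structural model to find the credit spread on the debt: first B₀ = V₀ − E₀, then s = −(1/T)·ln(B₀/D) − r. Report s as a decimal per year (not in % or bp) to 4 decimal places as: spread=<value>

spread=0.0320

Equity is a call on the firm's assets struck at D = 184.1344:
d₁ = [ln(V₀/D) + (r + σ²/2)T] / (σ√T)
   = [ln(271.6450/184.1344) + (0.0124 + 0.5·0.3467²)·9.9346] / (0.3467·√9.9346)
   = [0.388830 + 0.720263] / 1.092771 = 1.014937
d₂ = d₁ − σ√T = 1.014937 − 1.092771 = -0.077834
N(d₁) = 0.844932,  N(d₂) = 0.468980,  e^(−rT) = 0.884097
E₀ = V₀·N(d₁) − D·e^(−rT)·N(d₂)
   = 271.6450·0.844932 − 184.1344·0.884097·0.468980 = 153.175078
B₀ = V₀ − E₀ = 271.6450 − 153.175078 = 118.469922
spread = −(1/T)·ln(B₀/D) − r = −(1/9.9346)·ln(118.469922/184.1344) − 0.0124 = 0.03199100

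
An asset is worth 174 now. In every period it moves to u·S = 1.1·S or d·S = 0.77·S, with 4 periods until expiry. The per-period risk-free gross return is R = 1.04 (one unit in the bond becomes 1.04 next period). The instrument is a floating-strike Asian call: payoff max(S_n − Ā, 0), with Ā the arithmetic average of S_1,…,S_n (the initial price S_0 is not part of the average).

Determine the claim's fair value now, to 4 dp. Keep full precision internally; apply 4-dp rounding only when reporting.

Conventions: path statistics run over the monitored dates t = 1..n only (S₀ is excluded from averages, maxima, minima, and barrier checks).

price = 15.3046

Risk-neutral up-probability p* = (R−d)/(u−d) = (1.04−0.77)/(1.1−0.77) = 0.8182; the claim prices as the p*-weighted sum of path payoffs discounted by R^4.
Enumerate all 2^4 = 16 price paths (U = up ×1.1, D = down ×0.77); each path with k up-moves has probability p*^k·(1−p*)^(4−k).
DDDD: Ā=94.4369, payoff=0.0000, prob=0.001093
UDDD: Ā=134.9099, payoff=0.0000, prob=0.004918
DUDD: Ā=120.5549, payoff=0.0000, prob=0.004918
UUDD: Ā=172.2212, payoff=0.0000, prob=0.022130
DDUD: Ā=109.5015, payoff=0.0000, prob=0.004918
UDUD: Ā=156.4307, payoff=0.0000, prob=0.022130
DUUD: Ā=142.0757, payoff=0.0000, prob=0.022130
UUUD: Ā=202.9653, payoff=0.0000, prob=0.099583
DDDU: Ā=100.9904, payoff=0.0000, prob=0.004918
UDDU: Ā=144.2721, payoff=0.0000, prob=0.022130
DUDU: Ā=129.9171, payoff=0.0000, prob=0.022130
UUDU: Ā=185.5958, payoff=0.0000, prob=0.099583
DDUU: Ā=118.8637, payoff=5.9655, prob=0.022130
UDUU: Ā=169.8053, payoff=8.5221, prob=0.099583
DUUU: Ā=155.4503, payoff=22.8771, prob=0.099583
UUUU: Ā=222.0719, payoff=32.6816, prob=0.448125
Price = Σ prob·payoff / R^4 = 17.904272 / 1.169859 = 15.3046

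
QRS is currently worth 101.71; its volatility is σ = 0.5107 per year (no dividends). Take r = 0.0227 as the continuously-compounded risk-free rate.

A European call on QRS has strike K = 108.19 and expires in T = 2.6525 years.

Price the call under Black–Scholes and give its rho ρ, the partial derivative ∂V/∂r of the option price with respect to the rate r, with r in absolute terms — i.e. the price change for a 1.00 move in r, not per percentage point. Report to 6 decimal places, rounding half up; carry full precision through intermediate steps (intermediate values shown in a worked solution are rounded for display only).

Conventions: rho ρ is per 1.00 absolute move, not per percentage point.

price = 32.747932
ρ = 91.347613

σ√T = 0.5107·√2.6525 = 0.831751
d₁ = (ln(S/K) + (r+σ²/2)T) / (σ√T) = (ln(101.71/108.19) + (0.0227+0.5107²/2)·2.6525) / 0.831751 = (-0.061763 + 0.406117) / 0.831751 = 0.414010
d₂ = d₁ − σ√T = 0.414010 − 0.831751 = -0.417741
e^{−rT} = 0.941565
N(d₁) = 0.660567,  N(d₂) = 0.338068
Call price V = S·N(d₁) − K·e^{−rT}·N(d₂) = 67.186241 − 34.438308 = 32.747932
ρ = K·T·e^{−rT}·N(d₂) = 91.347613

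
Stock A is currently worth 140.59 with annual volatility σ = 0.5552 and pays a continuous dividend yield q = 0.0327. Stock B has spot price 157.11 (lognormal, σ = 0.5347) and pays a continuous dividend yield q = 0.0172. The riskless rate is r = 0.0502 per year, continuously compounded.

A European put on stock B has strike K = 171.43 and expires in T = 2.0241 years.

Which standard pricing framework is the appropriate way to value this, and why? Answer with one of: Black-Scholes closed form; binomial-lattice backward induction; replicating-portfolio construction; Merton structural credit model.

Key observation: a European-exercise option on stock B struck at 171.43 — a GBM underlying with constant parameters — admits an analytic price: the data contain no early exercise, no discrete tree, no debt structure.

framework: Black-Scholes closed form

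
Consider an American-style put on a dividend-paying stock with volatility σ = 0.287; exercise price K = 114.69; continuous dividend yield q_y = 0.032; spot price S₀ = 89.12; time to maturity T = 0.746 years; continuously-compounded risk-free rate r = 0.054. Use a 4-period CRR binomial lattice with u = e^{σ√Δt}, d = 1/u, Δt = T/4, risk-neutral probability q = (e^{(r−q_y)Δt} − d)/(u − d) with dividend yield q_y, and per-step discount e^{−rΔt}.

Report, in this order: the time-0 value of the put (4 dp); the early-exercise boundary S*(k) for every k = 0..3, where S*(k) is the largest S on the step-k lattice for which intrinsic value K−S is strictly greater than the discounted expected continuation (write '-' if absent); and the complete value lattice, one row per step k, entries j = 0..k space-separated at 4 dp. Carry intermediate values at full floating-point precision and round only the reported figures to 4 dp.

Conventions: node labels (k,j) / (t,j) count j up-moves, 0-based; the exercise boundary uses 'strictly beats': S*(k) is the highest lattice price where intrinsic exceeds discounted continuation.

price = 26.2253
boundary = - 78.7313 89.1200 100.8795
tree:
26.2253
35.9587 16.4612
45.1364 25.5700 7.1552
53.2442 35.9587 13.8105 0.2543
60.4069 45.1364 25.5700 0.4994 0.0000

Δt=0.18650, u=1.13195, d=0.88343, q=0.48560, disc=e^(-rΔt)=0.98998
k=4 terminal: V=max(K-S,0) → 60.4069 45.1364 25.5700 0.4994 0.0000
k=3: j=0 S=61.4458 intr=53.2442 cont=52.4606 V=53.2442[EX]; j=1 S=78.7313 intr=35.9587 cont=35.2779 V=35.9587[EX]; j=2 S=100.8795 intr=13.8105 cont=13.2615 V=13.8105[EX]; j=3 S=129.2582 intr=0.0000 cont=0.2543 V=0.2543[hold]  S*(3)=100.8795
k=2: j=0 S=69.5536 intr=45.1364 cont=44.4010 V=45.1364[EX]; j=1 S=89.1200 intr=25.5700 cont=24.9510 V=25.5700[EX]; j=2 S=114.1906 intr=0.4994 cont=7.1552 V=7.1552[hold]  S*(2)=89.1200
k=1: j=0 S=78.7313 intr=35.9587 cont=35.2779 V=35.9587[EX]; j=1 S=100.8795 intr=13.8105 cont=16.4612 V=16.4612[hold]  S*(1)=78.7313
k=0: j=0 S=89.1200 intr=25.5700 cont=26.2253 V=26.2253[hold]  S*(0)=-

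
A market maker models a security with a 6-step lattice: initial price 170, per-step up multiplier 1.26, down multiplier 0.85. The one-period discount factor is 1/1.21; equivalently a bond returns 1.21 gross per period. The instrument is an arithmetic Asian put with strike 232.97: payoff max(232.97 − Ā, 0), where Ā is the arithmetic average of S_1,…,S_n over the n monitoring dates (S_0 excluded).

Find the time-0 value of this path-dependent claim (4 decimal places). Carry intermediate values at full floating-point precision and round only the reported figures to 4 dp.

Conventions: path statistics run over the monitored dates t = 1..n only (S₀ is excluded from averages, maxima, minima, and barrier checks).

Under the martingale measure an up-move has probability p* = 0.8780; value the claim as the probability-weighted average of per-path payoffs, discounted 6 periods at R = 1.21.
Enumerate all 2^6 = 64 price paths (U = up ×1.26, D = down ×0.85); each path with k up-moves has probability p*^k·(1−p*)^(6−k).
DDDDDD: Ā=100.0021, payoff=132.9679, prob=0.000003
UDDDDD: Ā=148.2384, payoff=84.7316, prob=0.000024
DUDDDD: Ā=136.6217, payoff=96.3483, prob=0.000024
UUDDDD: Ā=202.5217, payoff=30.4483, prob=0.000171
DDUDDD: Ā=126.7476, payoff=106.2224, prob=0.000024
UDUDDD: Ā=187.8847, payoff=45.0853, prob=0.000171
DUUDDD: Ā=176.2680, payoff=56.7020, prob=0.000171
UUUDDD: Ā=261.2914, payoff=0.0000, prob=0.001228
DDDUDD: Ā=118.3545, payoff=114.6155, prob=0.000024
UDDUDD: Ā=175.4432, payoff=57.5268, prob=0.000171
DUDUDD: Ā=163.8265, payoff=69.1435, prob=0.000171
UUDUDD: Ā=242.8487, payoff=0.0000, prob=0.001228
DDUUDD: Ā=153.9524, payoff=79.0176, prob=0.000171
UDUUDD: Ā=228.2117, payoff=4.7583, prob=0.001228
DUUUDD: Ā=216.5951, payoff=16.3749, prob=0.001228
UUUUDD: Ā=321.0704, payoff=0.0000, prob=0.008840
DDDDUD: Ā=111.2205, payoff=121.7495, prob=0.000024
UDDDUD: Ā=164.8680, payoff=68.1020, prob=0.000171
DUDDUD: Ā=153.2513, payoff=79.7187, prob=0.000171
UUDDUD: Ā=227.1725, payoff=5.7975, prob=0.001228
DDUDUD: Ā=143.3771, payoff=89.5929, prob=0.000171
UDUDUD: Ā=212.5355, payoff=20.4345, prob=0.001228
DUUDUD: Ā=200.9189, payoff=32.0511, prob=0.001228
UUUDUD: Ā=297.8326, payoff=0.0000, prob=0.008840
DDDUUD: Ā=134.9841, payoff=97.9859, prob=0.000171
UDDUUD: Ā=200.0941, payoff=32.8759, prob=0.001228
DUDUUD: Ā=188.4774, payoff=44.4926, prob=0.001228
UUDUUD: Ā=279.3900, payoff=0.0000, prob=0.008840
DDUUUD: Ā=178.6032, payoff=54.3668, prob=0.001228
UDUUUD: Ā=264.7530, payoff=0.0000, prob=0.008840
DUUUUD: Ā=253.1364, payoff=0.0000, prob=0.008840
UUUUUD: Ā=375.2374, payoff=0.0000, prob=0.063647
DDDDDU: Ā=105.1565, payoff=127.8135, prob=0.000024
UDDDDU: Ā=155.8790, payoff=77.0910, prob=0.000171
DUDDDU: Ā=144.2624, payoff=88.7076, prob=0.000171
UUDDDU: Ā=213.8477, payoff=19.1223, prob=0.001228
DDUDDU: Ā=134.3882, payoff=98.5818, prob=0.000171
UDUDDU: Ā=199.2107, payoff=33.7593, prob=0.001228
DUUDDU: Ā=187.5941, payoff=45.3759, prob=0.001228
UUUDDU: Ā=278.0806, payoff=0.0000, prob=0.008840
DDDUDU: Ā=125.9951, payoff=106.9749, prob=0.000171
UDDUDU: Ā=186.7693, payoff=46.2007, prob=0.001228
DUDUDU: Ā=175.1526, payoff=57.8174, prob=0.001228
UUDUDU: Ā=259.6380, payoff=0.0000, prob=0.008840
DDUUDU: Ā=165.2784, payoff=67.6916, prob=0.001228
UDUUDU: Ā=245.0010, payoff=0.0000, prob=0.008840
DUUUDU: Ā=233.3843, payoff=0.0000, prob=0.008840
UUUUDU: Ā=345.9579, payoff=0.0000, prob=0.063647
DDDDUU: Ā=118.8611, payoff=114.1089, prob=0.000171
UDDDUU: Ā=176.1940, payoff=56.7760, prob=0.001228
DUDDUU: Ā=164.5774, payoff=68.3926, prob=0.001228
UUDDUU: Ā=243.9618, payoff=0.0000, prob=0.008840
DDUDUU: Ā=154.7032, payoff=78.2668, prob=0.001228
UDUDUU: Ā=229.3248, payoff=3.6452, prob=0.008840
DUUDUU: Ā=217.7081, payoff=15.2619, prob=0.008840
UUUDUU: Ā=322.7202, payoff=0.0000, prob=0.063647
DDDUUU: Ā=146.3102, payoff=86.6598, prob=0.001228
UDDUUU: Ā=216.8833, payoff=16.0867, prob=0.008840
DUDUUU: Ā=205.2666, payoff=27.7034, prob=0.008840
UUDUUU: Ā=304.2776, payoff=0.0000, prob=0.063647
DDUUUU: Ā=195.3925, payoff=37.5775, prob=0.008840
UDUUUU: Ā=289.6406, payoff=0.0000, prob=0.063647
DUUUUU: Ā=278.0239, payoff=0.0000, prob=0.063647
UUUUUU: Ā=412.1296, payoff=0.0000, prob=0.458260
Price = Σ prob·payoff / R^6 = 2.046751 / 3.138428 = 0.6522

price = 0.6522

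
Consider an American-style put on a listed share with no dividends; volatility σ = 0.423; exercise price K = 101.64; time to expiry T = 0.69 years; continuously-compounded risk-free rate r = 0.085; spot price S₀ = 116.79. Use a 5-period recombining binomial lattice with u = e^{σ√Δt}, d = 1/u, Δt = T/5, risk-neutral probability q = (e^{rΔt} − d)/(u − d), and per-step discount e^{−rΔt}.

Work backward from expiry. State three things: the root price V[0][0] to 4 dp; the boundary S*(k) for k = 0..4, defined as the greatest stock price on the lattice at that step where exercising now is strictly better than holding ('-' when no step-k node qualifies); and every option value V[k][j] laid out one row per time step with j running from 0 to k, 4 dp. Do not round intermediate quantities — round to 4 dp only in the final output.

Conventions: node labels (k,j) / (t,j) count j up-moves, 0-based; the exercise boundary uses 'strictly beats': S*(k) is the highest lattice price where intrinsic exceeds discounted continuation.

params: Δt=0.13800 u=1.17016 d=0.85459 q=0.49819 e^(-rΔt)=0.98834
t_5 payoffs: 48.4064 28.7490 1.8328 0.0000 0.0000 0.0000
t_4: node(4,0) S=62.2916 payoff=39.3484 vs cont=38.1631 → 39.3484 [stop]  node(4,1) S=85.2939 payoff=16.3461 vs cont=15.1609 → 16.3461 [stop]  node(4,2) S=116.7900 payoff=0.0000 vs cont=0.9090 → 0.9090 [wait]  node(4,3) S=159.9166 payoff=0.0000 vs cont=0.0000 → 0.0000 [wait]  node(4,4) S=218.9684 payoff=0.0000 vs cont=0.0000 → 0.0000 [wait]  ⇒ S*(4)=85.2939
t_3: node(3,0) S=72.8910 payoff=28.7490 vs cont=27.5637 → 28.7490 [stop]  node(3,1) S=99.8072 payoff=1.8328 vs cont=8.5546 → 8.5546 [wait]  node(3,2) S=136.6626 payoff=0.0000 vs cont=0.4508 → 0.4508 [wait]  node(3,3) S=187.1275 payoff=0.0000 vs cont=0.0000 → 0.0000 [wait]  ⇒ S*(3)=72.8910
t_2: node(2,0) S=85.2939 payoff=16.3461 vs cont=18.4705 → 18.4705 [wait]  node(2,1) S=116.7900 payoff=0.0000 vs cont=4.4648 → 4.4648 [wait]  node(2,2) S=159.9166 payoff=0.0000 vs cont=0.2236 → 0.2236 [wait]  ⇒ S*(2)=-
t_1: node(1,0) S=99.8072 payoff=1.8328 vs cont=11.3590 → 11.3590 [wait]  node(1,1) S=136.6626 payoff=0.0000 vs cont=2.3244 → 2.3244 [wait]  ⇒ S*(1)=-
t_0: node(0,0) S=116.7900 payoff=0.0000 vs cont=6.7782 → 6.7782 [wait]  ⇒ S*(0)=-

price = 6.7782
boundary = - - - 72.8910 85.2939
tree:
6.7782
11.3590 2.3244
18.4705 4.4648 0.2236
28.7490 8.5546 0.4508 0.0000
39.3484 16.3461 0.9090 0.0000 0.0000
48.4064 28.7490 1.8328 0.0000 0.0000 0.0000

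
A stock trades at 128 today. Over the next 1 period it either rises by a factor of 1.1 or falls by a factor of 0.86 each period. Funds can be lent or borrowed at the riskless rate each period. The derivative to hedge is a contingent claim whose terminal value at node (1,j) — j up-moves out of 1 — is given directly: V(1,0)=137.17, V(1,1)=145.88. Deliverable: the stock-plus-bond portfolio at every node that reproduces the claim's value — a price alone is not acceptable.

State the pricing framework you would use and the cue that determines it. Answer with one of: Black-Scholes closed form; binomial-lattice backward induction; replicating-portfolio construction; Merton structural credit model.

Key observation: a price alone would not answer the question — the per-node share/bond construction on the spot-128, 1.1/0.86 tree is required, and only the replicating-portfolio method yields it.

framework: replicating-portfolio construction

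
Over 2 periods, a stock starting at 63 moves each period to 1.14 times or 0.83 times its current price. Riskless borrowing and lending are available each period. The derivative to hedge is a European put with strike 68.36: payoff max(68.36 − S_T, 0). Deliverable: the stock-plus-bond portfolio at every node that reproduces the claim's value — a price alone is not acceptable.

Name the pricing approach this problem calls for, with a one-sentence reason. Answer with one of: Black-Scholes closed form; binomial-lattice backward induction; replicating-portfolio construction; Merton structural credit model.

Key observation: the deliverable is the dynamic trading strategy on the 2-step tree (spot 63, moves 1.14 and 0.83), so the valuation must go through the node-by-node replicating-portfolio solve.

framework: replicating-portfolio construction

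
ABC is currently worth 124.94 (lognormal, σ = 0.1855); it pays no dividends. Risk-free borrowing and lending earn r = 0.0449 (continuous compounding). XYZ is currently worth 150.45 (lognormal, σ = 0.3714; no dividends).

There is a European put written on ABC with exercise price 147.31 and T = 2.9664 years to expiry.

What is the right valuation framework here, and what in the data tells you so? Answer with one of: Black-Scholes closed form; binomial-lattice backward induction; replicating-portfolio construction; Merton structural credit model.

framework: Black-Scholes closed form

Key observation: with ABC following a GBM at constant σ and r, the European put struck at 147.31 prices in closed form — nothing here needs a stepwise model or a balance sheet.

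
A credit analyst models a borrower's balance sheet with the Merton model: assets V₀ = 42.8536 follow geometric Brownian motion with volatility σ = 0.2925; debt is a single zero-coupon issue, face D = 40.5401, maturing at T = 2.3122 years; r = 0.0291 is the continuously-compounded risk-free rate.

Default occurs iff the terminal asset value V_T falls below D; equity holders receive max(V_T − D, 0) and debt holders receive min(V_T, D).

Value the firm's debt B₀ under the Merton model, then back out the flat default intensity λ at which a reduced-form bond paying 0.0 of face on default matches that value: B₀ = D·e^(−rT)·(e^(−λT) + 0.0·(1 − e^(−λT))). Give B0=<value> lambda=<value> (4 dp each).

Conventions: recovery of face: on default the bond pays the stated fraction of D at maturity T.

B0=33.0076 lambda=0.0598

With assets at 42.8536 and a single debt payment of 40.5401 at 2.3122 years:
d₁ = [ln(V₀/D) + (r + σ²/2)T] / (σ√T)
   = [ln(42.8536/40.5401) + (0.0291 + 0.5·0.2925²)·2.3122] / (0.2925·√2.3122)
   = [0.055498 + 0.166197] / 0.444773 = 0.498444
d₂ = d₁ − σ√T = 0.498444 − 0.444773 = 0.053671
N(d₁) = 0.690915,  N(d₂) = 0.521401,  e^(−rT) = 0.934929
E₀ = V₀·N(d₁) − D·e^(−rT)·N(d₂)
   = 42.8536·0.690915 − 40.5401·0.934929·0.521401 = 9.845966
B₀ = V₀ − E₀ = 42.8536 − 9.845966 = 33.007634
e^(−λT) = (B₀·e^(rT)/D − 0)/(1 − 0) = (33.0076·1.069600/40.5401 − 0)/1 = 0.87086462
λ = −ln(0.87086462)/2.3122 = 0.059800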